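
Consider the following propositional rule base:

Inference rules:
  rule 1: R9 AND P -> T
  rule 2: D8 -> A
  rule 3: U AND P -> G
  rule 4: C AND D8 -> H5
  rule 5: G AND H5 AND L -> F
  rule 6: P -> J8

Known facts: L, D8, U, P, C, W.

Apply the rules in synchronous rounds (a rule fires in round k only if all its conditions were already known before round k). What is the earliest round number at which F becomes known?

2

Round 1 fires rule 2, rule 3, rule 4, rule 6, giving A, G, H5, J8.
Round 2 fires rule 5, giving F.
F first appears in round 2.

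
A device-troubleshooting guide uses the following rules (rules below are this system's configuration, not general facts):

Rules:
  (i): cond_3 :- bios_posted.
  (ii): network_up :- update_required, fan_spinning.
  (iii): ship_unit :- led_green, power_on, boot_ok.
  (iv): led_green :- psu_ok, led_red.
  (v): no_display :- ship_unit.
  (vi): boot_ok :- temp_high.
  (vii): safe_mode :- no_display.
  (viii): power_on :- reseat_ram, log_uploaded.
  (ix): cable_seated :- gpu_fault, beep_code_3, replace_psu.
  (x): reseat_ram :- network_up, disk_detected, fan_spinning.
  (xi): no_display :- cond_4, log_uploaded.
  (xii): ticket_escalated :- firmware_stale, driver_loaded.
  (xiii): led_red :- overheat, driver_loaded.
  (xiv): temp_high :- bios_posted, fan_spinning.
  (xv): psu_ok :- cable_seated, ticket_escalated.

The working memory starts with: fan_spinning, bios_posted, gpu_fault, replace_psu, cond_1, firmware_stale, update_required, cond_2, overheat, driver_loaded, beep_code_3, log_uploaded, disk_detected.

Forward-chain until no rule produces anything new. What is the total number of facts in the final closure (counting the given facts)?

27

Round 1: (i) [cond_3 :- bios_posted.]; (ii) [network_up :- update_required, fan_spinning.]; (ix) [cable_seated :- gpu_fault, beep_code_3, replace_psu.]; (xii) [ticket_escalated :- firmware_stale, driver_loaded.]; (xiii) [led_red :- overheat, driver_loaded.]; (xiv) [temp_high :- bios_posted, fan_spinning.]. Adds cond_3, network_up, cable_seated, ticket_escalated, led_red, temp_high.
Round 2: (vi) [boot_ok :- temp_high.]; (x) [reseat_ram :- network_up, disk_detected, fan_spinning.]; (xv) [psu_ok :- cable_seated, ticket_escalated.]. Adds boot_ok, reseat_ram, psu_ok.
Round 3: (iv) [led_green :- psu_ok, led_red.]; (viii) [power_on :- reseat_ram, log_uploaded.]. Adds led_green, power_on.
Round 4: (iii) [ship_unit :- led_green, power_on, boot_ok.]. Adds ship_unit.
Round 5: (v) [no_display :- ship_unit.]. Adds no_display.
Round 6: (vii) [safe_mode :- no_display.]. Adds safe_mode.
Closure: {beep_code_3, bios_posted, boot_ok, cable_seated, cond_1, cond_2, cond_3, disk_detected, driver_loaded, fan_spinning, firmware_stale, gpu_fault, led_green, led_red, log_uploaded, network_up, no_display, overheat, power_on, psu_ok, replace_psu, reseat_ram, safe_mode, ship_unit, temp_high, ticket_escalated, update_required} — 27 facts.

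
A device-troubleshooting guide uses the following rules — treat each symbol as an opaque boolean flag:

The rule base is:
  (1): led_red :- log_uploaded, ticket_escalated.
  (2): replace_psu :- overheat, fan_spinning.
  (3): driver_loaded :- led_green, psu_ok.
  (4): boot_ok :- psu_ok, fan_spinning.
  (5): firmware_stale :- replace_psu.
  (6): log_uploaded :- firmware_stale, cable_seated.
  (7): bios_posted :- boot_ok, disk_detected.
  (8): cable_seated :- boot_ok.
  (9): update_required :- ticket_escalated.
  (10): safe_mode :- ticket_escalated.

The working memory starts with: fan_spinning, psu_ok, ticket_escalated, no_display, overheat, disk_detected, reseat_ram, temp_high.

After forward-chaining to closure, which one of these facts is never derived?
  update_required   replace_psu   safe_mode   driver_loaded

[1] (2) [replace_psu :- overheat, fan_spinning.]; (4) [boot_ok :- psu_ok, fan_spinning.]; (9) [update_required :- ticket_escalated.]; (10) [safe_mode :- ticket_escalated.]. ⇒ new: replace_psu, boot_ok, update_required, safe_mode.
[2] (5) [firmware_stale :- replace_psu.]; (7) [bios_posted :- boot_ok, disk_detected.]; (8) [cable_seated :- boot_ok.]. ⇒ new: firmware_stale, bios_posted, cable_seated.
[3] (6) [log_uploaded :- firmware_stale, cable_seated.]. ⇒ new: log_uploaded.
[4] (1) [led_red :- log_uploaded, ticket_escalated.]. ⇒ new: led_red.
Derived: safe_mode (round 1), update_required (round 1), replace_psu (round 1). driver_loaded never appears in any round.

driver_loaded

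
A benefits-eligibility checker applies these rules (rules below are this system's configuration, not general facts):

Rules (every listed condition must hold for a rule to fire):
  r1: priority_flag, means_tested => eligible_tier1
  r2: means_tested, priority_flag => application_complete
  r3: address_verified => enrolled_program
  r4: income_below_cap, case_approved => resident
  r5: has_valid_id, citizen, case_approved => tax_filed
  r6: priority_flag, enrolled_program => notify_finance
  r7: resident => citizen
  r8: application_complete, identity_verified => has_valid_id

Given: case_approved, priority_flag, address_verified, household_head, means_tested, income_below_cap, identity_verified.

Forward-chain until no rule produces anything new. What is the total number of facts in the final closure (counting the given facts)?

Round 1 — r1, r2, r3, r4, derive eligible_tier1, application_complete, enrolled_program, resident.
Round 2 — r6, r7, r8, derive notify_finance, citizen, has_valid_id.
Round 3 — r5, derive tax_filed.
Closure: {address_verified, application_complete, case_approved, citizen, eligible_tier1, enrolled_program, has_valid_id, household_head, identity_verified, income_below_cap, means_tested, notify_finance, priority_flag, resident, tax_filed} — 15 facts.

15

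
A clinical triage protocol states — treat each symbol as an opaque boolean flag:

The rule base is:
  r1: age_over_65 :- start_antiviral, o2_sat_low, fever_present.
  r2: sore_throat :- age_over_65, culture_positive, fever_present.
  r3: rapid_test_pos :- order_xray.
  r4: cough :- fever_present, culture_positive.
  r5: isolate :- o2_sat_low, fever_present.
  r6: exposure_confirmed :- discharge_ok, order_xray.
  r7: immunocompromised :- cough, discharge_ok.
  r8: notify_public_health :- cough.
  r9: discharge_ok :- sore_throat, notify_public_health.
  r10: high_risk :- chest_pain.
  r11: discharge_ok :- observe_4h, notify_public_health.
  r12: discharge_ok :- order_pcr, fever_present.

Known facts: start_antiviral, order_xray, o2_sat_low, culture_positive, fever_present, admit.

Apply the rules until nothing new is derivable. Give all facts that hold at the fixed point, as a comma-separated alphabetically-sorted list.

admit, age_over_65, cough, culture_positive, discharge_ok, exposure_confirmed, fever_present, immunocompromised, isolate, notify_public_health, o2_sat_low, order_xray, rapid_test_pos, sore_throat, start_antiviral

Round 1 — r1, r3, r4, r5, derive age_over_65, rapid_test_pos, cough, isolate.
Round 2 — r2, r8, derive sore_throat, notify_public_health.
Round 3 — r9, derive discharge_ok.
Round 4 — r6, r7, derive exposure_confirmed, immunocompromised.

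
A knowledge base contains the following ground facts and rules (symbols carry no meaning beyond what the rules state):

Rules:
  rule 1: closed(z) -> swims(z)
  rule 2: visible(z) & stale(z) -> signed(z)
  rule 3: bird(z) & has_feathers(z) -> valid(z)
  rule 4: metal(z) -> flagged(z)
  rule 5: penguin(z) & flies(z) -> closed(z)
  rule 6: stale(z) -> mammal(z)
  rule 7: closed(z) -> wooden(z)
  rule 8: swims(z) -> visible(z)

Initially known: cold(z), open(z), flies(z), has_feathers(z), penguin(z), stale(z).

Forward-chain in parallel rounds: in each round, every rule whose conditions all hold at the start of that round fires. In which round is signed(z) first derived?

4

Round 1: rule 5 [penguin(z) & flies(z) -> closed(z)]; rule 6 [stale(z) -> mammal(z)]. Adds closed(z), mammal(z).
Round 2: rule 1 [closed(z) -> swims(z)]; rule 7 [closed(z) -> wooden(z)]. Adds swims(z), wooden(z).
Round 3: rule 8 [swims(z) -> visible(z)]. Adds visible(z).
Round 4: rule 2 [visible(z) & stale(z) -> signed(z)]. Adds signed(z).
signed(z) first appears in round 4.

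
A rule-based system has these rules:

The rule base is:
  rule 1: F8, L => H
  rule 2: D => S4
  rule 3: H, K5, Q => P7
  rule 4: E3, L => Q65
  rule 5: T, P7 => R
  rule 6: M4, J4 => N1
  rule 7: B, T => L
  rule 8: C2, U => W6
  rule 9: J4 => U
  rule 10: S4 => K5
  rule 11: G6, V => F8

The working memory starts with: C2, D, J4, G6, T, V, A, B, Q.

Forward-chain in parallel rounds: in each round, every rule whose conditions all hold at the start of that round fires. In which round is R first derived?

4

Round 1 — rule 2, rule 7, rule 9, rule 11, derive S4, L, U, F8.
Round 2 — rule 1, rule 8, rule 10, derive H, W6, K5.
Round 3 — rule 3, derive P7.
Round 4 — rule 5, derive R.
R first appears in round 4.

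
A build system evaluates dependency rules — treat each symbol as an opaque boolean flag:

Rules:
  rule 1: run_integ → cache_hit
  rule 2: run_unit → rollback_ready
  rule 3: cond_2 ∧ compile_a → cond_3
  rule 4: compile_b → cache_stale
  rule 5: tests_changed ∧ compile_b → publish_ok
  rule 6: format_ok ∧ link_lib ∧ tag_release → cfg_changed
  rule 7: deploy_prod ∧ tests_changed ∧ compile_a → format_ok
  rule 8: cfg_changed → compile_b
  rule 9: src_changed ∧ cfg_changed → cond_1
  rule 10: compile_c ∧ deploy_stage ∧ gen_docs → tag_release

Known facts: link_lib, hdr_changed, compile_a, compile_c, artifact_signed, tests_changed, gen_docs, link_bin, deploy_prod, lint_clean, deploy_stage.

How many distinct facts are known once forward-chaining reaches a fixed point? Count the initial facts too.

[1] rule 7 [deploy_prod ∧ tests_changed ∧ compile_a → format_ok]; rule 10 [compile_c ∧ deploy_stage ∧ gen_docs → tag_release]. ⇒ new: format_ok, tag_release.
[2] rule 6 [format_ok ∧ link_lib ∧ tag_release → cfg_changed]. ⇒ new: cfg_changed.
[3] rule 8 [cfg_changed → compile_b]. ⇒ new: compile_b.
[4] rule 4 [compile_b → cache_stale]; rule 5 [tests_changed ∧ compile_b → publish_ok]. ⇒ new: cache_stale, publish_ok.
Closure: {artifact_signed, cache_stale, cfg_changed, compile_a, compile_b, compile_c, deploy_prod, deploy_stage, format_ok, gen_docs, hdr_changed, link_bin, link_lib, lint_clean, publish_ok, tag_release, tests_changed} — 17 facts.

17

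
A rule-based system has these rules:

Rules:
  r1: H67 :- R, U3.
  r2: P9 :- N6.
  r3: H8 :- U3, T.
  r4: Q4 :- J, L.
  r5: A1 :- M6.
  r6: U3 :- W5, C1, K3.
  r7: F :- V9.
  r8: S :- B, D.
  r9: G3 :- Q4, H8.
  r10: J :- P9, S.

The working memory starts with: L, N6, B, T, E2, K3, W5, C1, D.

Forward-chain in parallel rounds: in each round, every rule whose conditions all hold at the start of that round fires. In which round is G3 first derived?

4

Round 1 fires r2, r6, r8, giving P9, U3, S.
Round 2 fires r3, r10, giving H8, J.
Round 3 fires r4, giving Q4.
Round 4 fires r9, giving G3.
G3 first appears in round 4.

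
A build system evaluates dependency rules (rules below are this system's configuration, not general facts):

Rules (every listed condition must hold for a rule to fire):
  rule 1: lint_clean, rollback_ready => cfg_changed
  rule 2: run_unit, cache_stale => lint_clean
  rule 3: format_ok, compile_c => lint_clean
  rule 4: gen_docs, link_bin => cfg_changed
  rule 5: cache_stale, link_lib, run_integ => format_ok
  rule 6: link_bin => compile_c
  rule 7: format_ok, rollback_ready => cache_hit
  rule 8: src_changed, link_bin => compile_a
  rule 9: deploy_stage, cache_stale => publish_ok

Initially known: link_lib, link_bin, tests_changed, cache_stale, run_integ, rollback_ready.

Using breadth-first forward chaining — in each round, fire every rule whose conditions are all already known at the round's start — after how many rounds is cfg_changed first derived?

3

Round 1 — rule 5, rule 6, derive format_ok, compile_c.
Round 2 — rule 3, rule 7, derive lint_clean, cache_hit.
Round 3 — rule 1, derive cfg_changed.
cfg_changed first appears in round 3.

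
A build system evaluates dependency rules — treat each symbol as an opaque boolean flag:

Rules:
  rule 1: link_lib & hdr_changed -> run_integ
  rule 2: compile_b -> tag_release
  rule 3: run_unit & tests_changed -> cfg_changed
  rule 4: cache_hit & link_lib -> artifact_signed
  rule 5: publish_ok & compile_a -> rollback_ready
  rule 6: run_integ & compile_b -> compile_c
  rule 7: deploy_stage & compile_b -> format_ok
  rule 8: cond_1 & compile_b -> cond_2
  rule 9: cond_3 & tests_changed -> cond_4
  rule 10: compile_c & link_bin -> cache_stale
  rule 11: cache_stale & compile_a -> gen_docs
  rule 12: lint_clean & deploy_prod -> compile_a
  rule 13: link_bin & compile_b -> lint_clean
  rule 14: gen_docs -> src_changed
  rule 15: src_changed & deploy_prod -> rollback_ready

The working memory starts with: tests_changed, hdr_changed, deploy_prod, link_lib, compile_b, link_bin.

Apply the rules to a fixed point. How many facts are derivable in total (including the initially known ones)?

15

Round 1: rule 1 [link_lib & hdr_changed -> run_integ]; rule 2 [compile_b -> tag_release]; rule 13 [link_bin & compile_b -> lint_clean]. New: run_integ, tag_release, lint_clean.
Round 2: rule 6 [run_integ & compile_b -> compile_c]; rule 12 [lint_clean & deploy_prod -> compile_a]. New: compile_c, compile_a.
Round 3: rule 10 [compile_c & link_bin -> cache_stale]. New: cache_stale.
Round 4: rule 11 [cache_stale & compile_a -> gen_docs]. New: gen_docs.
Round 5: rule 14 [gen_docs -> src_changed]. New: src_changed.
Round 6: rule 15 [src_changed & deploy_prod -> rollback_ready]. New: rollback_ready.
Closure: {cache_stale, compile_a, compile_b, compile_c, deploy_prod, gen_docs, hdr_changed, link_bin, link_lib, lint_clean, rollback_ready, run_integ, src_changed, tag_release, tests_changed} — 15 facts.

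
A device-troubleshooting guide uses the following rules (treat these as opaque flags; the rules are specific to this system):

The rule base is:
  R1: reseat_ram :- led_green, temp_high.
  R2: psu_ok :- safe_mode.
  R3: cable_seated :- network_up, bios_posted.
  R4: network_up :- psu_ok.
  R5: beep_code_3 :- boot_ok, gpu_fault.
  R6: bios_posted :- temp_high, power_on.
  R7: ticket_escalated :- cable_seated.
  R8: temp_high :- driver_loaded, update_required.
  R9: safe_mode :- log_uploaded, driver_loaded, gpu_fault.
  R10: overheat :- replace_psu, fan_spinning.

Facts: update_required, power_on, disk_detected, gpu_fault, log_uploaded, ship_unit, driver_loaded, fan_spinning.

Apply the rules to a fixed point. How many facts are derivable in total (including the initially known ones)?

15

[1] R8 [temp_high :- driver_loaded, update_required.]; R9 [safe_mode :- log_uploaded, driver_loaded, gpu_fault.]. ⇒ new: temp_high, safe_mode.
[2] R2 [psu_ok :- safe_mode.]; R6 [bios_posted :- temp_high, power_on.]. ⇒ new: psu_ok, bios_posted.
[3] R4 [network_up :- psu_ok.]. ⇒ new: network_up.
[4] R3 [cable_seated :- network_up, bios_posted.]. ⇒ new: cable_seated.
[5] R7 [ticket_escalated :- cable_seated.]. ⇒ new: ticket_escalated.
Closure: {bios_posted, cable_seated, disk_detected, driver_loaded, fan_spinning, gpu_fault, log_uploaded, network_up, power_on, psu_ok, safe_mode, ship_unit, temp_high, ticket_escalated, update_required} — 15 facts.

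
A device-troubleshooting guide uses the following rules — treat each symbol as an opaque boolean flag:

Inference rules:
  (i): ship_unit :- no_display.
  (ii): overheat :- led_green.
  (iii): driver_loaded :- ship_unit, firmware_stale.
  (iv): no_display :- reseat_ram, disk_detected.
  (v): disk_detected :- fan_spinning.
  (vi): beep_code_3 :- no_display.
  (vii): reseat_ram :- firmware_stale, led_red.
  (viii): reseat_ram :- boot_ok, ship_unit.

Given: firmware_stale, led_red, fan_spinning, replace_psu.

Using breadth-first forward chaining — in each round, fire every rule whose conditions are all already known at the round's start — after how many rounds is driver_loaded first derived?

Round 1: (v) [disk_detected :- fan_spinning.]; (vii) [reseat_ram :- firmware_stale, led_red.]. Adds disk_detected, reseat_ram.
Round 2: (iv) [no_display :- reseat_ram, disk_detected.]. Adds no_display.
Round 3: (i) [ship_unit :- no_display.]; (vi) [beep_code_3 :- no_display.]. Adds ship_unit, beep_code_3.
Round 4: (iii) [driver_loaded :- ship_unit, firmware_stale.]. Adds driver_loaded.
driver_loaded first appears in round 4.

4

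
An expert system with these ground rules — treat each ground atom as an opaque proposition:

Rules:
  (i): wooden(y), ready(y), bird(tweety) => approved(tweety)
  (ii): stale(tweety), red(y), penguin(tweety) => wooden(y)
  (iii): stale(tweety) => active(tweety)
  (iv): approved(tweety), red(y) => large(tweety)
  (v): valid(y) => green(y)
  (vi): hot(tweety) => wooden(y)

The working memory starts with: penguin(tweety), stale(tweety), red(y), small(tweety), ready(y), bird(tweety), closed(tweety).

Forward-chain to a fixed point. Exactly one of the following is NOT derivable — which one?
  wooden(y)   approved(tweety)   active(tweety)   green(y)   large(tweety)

Round 1: (ii) [stale(tweety), red(y), penguin(tweety) => wooden(y)]; (iii) [stale(tweety) => active(tweety)]. Adds wooden(y), active(tweety).
Round 2: (i) [wooden(y), ready(y), bird(tweety) => approved(tweety)]. Adds approved(tweety).
Round 3: (iv) [approved(tweety), red(y) => large(tweety)]. Adds large(tweety).
Derived: wooden(y) (round 1), active(tweety) (round 1), large(tweety) (round 3), approved(tweety) (round 2). green(y) never appears in any round.

green(y)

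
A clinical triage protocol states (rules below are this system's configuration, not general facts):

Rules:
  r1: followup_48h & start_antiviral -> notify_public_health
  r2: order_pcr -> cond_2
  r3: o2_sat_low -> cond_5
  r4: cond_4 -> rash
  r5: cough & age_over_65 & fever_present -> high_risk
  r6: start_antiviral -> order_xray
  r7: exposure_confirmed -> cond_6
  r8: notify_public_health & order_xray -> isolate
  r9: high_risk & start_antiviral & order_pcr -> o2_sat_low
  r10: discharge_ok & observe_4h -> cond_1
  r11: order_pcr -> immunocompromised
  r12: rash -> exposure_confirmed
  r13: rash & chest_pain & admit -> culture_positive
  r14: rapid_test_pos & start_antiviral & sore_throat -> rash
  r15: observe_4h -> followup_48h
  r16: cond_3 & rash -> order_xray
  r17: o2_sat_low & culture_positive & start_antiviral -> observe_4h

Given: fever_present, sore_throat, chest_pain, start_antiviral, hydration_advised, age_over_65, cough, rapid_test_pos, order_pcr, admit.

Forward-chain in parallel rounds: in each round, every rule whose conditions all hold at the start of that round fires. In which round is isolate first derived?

[1] r2 [order_pcr -> cond_2]; r5 [cough & age_over_65 & fever_present -> high_risk]; r6 [start_antiviral -> order_xray]; r11 [order_pcr -> immunocompromised]; r14 [rapid_test_pos & start_antiviral & sore_throat -> rash]. ⇒ new: cond_2, high_risk, order_xray, immunocompromised, rash.
[2] r9 [high_risk & start_antiviral & order_pcr -> o2_sat_low]; r12 [rash -> exposure_confirmed]; r13 [rash & chest_pain & admit -> culture_positive]. ⇒ new: o2_sat_low, exposure_confirmed, culture_positive.
[3] r3 [o2_sat_low -> cond_5]; r7 [exposure_confirmed -> cond_6]; r17 [o2_sat_low & culture_positive & start_antiviral -> observe_4h]. ⇒ new: cond_5, cond_6, observe_4h.
[4] r15 [observe_4h -> followup_48h]. ⇒ new: followup_48h.
[5] r1 [followup_48h & start_antiviral -> notify_public_health]. ⇒ new: notify_public_health.
[6] r8 [notify_public_health & order_xray -> isolate]. ⇒ new: isolate.
isolate first appears in round 6.

6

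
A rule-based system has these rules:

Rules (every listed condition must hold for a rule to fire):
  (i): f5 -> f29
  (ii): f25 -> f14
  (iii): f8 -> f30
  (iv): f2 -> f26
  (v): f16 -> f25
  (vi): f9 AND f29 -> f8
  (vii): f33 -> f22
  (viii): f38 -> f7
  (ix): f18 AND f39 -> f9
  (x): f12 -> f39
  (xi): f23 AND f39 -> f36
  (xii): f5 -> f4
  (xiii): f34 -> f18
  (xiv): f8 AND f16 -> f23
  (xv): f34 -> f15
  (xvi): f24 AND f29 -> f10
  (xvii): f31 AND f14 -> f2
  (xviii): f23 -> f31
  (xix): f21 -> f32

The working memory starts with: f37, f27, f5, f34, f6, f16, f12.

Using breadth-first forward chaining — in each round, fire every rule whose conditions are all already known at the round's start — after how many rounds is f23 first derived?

Round 1 fires (i), (v), (x), (xii), (xiii), (xv), giving f29, f25, f39, f4, f18, f15.
Round 2 fires (ii), (ix), giving f14, f9.
Round 3 fires (vi), giving f8.
Round 4 fires (iii), (xiv), giving f30, f23.
f23 first appears in round 4.

4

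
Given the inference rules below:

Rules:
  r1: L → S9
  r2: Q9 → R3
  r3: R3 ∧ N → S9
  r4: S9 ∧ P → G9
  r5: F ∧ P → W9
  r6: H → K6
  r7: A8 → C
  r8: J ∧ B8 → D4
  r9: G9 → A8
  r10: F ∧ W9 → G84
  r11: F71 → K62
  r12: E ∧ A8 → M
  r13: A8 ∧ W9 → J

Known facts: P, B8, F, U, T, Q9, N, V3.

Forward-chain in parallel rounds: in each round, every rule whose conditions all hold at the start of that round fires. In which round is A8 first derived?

4

[1] r2 [Q9 → R3]; r5 [F ∧ P → W9]. ⇒ new: R3, W9.
[2] r3 [R3 ∧ N → S9]; r10 [F ∧ W9 → G84]. ⇒ new: S9, G84.
[3] r4 [S9 ∧ P → G9]. ⇒ new: G9.
[4] r9 [G9 → A8]. ⇒ new: A8.
A8 first appears in round 4.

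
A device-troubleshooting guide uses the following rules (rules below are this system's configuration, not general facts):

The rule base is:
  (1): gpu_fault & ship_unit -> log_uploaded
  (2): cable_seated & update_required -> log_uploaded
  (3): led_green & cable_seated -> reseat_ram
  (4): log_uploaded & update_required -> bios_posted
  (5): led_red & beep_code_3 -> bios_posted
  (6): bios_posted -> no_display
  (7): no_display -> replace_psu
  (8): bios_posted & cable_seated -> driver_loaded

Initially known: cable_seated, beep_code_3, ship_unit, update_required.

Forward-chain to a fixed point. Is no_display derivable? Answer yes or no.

yes

Round 1 — (2), derive log_uploaded.
Round 2 — (4), derive bios_posted.
Round 3 — (6), (8), derive no_display, driver_loaded.
Round 4 — (7), derive replace_psu.
no_display appears in round 3, so it is derivable.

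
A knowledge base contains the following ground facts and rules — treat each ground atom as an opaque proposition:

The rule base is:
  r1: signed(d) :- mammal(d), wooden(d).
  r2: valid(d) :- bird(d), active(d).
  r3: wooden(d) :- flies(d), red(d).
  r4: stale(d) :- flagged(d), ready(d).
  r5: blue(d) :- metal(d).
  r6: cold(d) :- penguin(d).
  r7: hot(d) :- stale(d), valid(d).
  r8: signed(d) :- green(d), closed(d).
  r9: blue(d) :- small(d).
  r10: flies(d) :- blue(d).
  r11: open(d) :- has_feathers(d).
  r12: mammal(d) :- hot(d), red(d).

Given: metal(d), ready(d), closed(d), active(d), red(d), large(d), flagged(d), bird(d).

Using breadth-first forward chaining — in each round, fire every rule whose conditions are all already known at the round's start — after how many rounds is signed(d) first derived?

4

Round 1: r2 [valid(d) :- bird(d), active(d).]; r4 [stale(d) :- flagged(d), ready(d).]; r5 [blue(d) :- metal(d).]. Adds valid(d), stale(d), blue(d).
Round 2: r7 [hot(d) :- stale(d), valid(d).]; r10 [flies(d) :- blue(d).]. Adds hot(d), flies(d).
Round 3: r3 [wooden(d) :- flies(d), red(d).]; r12 [mammal(d) :- hot(d), red(d).]. Adds wooden(d), mammal(d).
Round 4: r1 [signed(d) :- mammal(d), wooden(d).]. Adds signed(d).
signed(d) first appears in round 4.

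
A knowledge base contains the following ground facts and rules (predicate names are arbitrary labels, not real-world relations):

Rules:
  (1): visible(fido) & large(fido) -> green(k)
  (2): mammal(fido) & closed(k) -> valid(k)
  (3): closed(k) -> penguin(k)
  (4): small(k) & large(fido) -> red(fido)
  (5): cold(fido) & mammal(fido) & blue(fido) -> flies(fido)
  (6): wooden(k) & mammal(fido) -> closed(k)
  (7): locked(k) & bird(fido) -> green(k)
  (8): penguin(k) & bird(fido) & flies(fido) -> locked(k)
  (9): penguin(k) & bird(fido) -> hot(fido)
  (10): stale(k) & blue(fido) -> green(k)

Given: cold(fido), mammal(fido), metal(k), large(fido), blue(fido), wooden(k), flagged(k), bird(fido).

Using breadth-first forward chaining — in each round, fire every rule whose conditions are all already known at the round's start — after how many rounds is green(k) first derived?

4

Round 1: (5) [cold(fido) & mammal(fido) & blue(fido) -> flies(fido)]; (6) [wooden(k) & mammal(fido) -> closed(k)]. New: flies(fido), closed(k).
Round 2: (2) [mammal(fido) & closed(k) -> valid(k)]; (3) [closed(k) -> penguin(k)]. New: valid(k), penguin(k).
Round 3: (8) [penguin(k) & bird(fido) & flies(fido) -> locked(k)]; (9) [penguin(k) & bird(fido) -> hot(fido)]. New: locked(k), hot(fido).
Round 4: (7) [locked(k) & bird(fido) -> green(k)]. New: green(k).
green(k) first appears in round 4.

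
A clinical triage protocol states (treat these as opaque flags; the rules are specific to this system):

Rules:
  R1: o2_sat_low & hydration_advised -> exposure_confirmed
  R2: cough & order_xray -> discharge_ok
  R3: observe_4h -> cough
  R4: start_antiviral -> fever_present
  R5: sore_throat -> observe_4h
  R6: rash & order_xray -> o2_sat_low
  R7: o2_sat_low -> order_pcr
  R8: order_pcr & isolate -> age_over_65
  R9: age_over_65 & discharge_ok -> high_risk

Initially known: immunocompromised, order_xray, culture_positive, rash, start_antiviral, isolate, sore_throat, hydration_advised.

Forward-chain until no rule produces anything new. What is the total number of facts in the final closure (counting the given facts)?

Round 1 — R4, R5, R6, derive fever_present, observe_4h, o2_sat_low.
Round 2 — R1, R3, R7, derive exposure_confirmed, cough, order_pcr.
Round 3 — R2, R8, derive discharge_ok, age_over_65.
Round 4 — R9, derive high_risk.
Closure: {age_over_65, cough, culture_positive, discharge_ok, exposure_confirmed, fever_present, high_risk, hydration_advised, immunocompromised, isolate, o2_sat_low, observe_4h, order_pcr, order_xray, rash, sore_throat, start_antiviral} — 17 facts.

17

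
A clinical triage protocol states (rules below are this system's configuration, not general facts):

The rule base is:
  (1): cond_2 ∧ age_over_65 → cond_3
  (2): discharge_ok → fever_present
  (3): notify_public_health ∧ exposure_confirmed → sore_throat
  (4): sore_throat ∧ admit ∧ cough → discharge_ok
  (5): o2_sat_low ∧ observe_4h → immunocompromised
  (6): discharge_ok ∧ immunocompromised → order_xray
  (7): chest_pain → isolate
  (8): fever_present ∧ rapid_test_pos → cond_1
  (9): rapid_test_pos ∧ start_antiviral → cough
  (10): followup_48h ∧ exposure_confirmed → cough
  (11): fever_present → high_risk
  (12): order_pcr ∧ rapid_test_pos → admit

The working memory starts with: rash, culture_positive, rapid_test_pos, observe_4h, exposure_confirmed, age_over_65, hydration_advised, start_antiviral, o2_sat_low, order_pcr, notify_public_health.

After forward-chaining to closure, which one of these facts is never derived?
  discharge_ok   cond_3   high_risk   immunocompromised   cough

Round 1 fires (3), (5), (9), (12), giving sore_throat, immunocompromised, cough, admit.
Round 2 fires (4), giving discharge_ok.
Round 3 fires (2), (6), giving fever_present, order_xray.
Round 4 fires (8), (11), giving cond_1, high_risk.
Derived: discharge_ok (round 2), high_risk (round 4), cough (round 1), immunocompromised (round 1). cond_3 never appears in any round.

cond_3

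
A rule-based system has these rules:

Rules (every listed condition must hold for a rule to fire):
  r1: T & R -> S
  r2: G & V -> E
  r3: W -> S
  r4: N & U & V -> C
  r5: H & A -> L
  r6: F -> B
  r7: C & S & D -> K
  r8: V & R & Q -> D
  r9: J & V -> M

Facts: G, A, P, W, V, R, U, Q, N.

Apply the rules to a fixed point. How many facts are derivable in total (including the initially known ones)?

Round 1 — r2, r3, r4, r8, derive E, S, C, D.
Round 2 — r7, derive K.
Closure: {A, C, D, E, G, K, N, P, Q, R, S, U, V, W} — 14 facts.

14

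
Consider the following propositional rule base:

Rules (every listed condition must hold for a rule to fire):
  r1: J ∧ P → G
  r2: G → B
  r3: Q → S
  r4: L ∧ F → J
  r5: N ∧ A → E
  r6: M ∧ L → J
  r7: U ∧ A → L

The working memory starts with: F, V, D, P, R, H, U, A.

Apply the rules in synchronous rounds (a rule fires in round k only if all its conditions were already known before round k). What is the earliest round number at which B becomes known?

Round 1: r7 [U ∧ A → L]. Adds L.
Round 2: r4 [L ∧ F → J]. Adds J.
Round 3: r1 [J ∧ P → G]. Adds G.
Round 4: r2 [G → B]. Adds B.
B first appears in round 4.

4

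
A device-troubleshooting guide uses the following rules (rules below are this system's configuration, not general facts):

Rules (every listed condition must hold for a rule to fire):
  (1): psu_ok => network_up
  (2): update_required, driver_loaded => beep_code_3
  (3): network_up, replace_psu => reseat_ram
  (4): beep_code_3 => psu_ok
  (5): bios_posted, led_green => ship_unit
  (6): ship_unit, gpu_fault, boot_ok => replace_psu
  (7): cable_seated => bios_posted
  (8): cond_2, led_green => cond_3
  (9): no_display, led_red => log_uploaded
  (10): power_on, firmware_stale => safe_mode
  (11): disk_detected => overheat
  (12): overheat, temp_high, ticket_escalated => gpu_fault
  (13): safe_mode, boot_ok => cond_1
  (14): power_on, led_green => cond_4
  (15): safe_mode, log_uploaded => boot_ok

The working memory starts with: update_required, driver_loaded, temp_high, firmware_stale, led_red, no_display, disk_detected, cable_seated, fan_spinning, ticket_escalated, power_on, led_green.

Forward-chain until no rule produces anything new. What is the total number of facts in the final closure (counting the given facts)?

26

[1] (2) [update_required, driver_loaded => beep_code_3]; (7) [cable_seated => bios_posted]; (9) [no_display, led_red => log_uploaded]; (10) [power_on, firmware_stale => safe_mode]; (11) [disk_detected => overheat]; (14) [power_on, led_green => cond_4]. ⇒ new: beep_code_3, bios_posted, log_uploaded, safe_mode, overheat, cond_4.
[2] (4) [beep_code_3 => psu_ok]; (5) [bios_posted, led_green => ship_unit]; (12) [overheat, temp_high, ticket_escalated => gpu_fault]; (15) [safe_mode, log_uploaded => boot_ok]. ⇒ new: psu_ok, ship_unit, gpu_fault, boot_ok.
[3] (1) [psu_ok => network_up]; (6) [ship_unit, gpu_fault, boot_ok => replace_psu]; (13) [safe_mode, boot_ok => cond_1]. ⇒ new: network_up, replace_psu, cond_1.
[4] (3) [network_up, replace_psu => reseat_ram]. ⇒ new: reseat_ram.
Closure: {beep_code_3, bios_posted, boot_ok, cable_seated, cond_1, cond_4, disk_detected, driver_loaded, fan_spinning, firmware_stale, gpu_fault, led_green, led_red, log_uploaded, network_up, no_display, overheat, power_on, psu_ok, replace_psu, reseat_ram, safe_mode, ship_unit, temp_high, ticket_escalated, update_required} — 26 facts.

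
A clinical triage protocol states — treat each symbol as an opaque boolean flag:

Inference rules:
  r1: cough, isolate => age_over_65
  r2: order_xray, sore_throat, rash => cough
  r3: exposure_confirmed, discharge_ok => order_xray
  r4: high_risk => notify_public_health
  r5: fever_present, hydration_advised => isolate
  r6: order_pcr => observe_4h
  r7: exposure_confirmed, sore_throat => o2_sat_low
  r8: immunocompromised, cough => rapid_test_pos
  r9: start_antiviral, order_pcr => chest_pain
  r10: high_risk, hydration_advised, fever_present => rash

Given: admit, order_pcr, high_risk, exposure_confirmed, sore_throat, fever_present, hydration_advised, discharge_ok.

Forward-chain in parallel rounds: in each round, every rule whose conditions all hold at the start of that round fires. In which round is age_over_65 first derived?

3

Round 1: r3 [exposure_confirmed, discharge_ok => order_xray]; r4 [high_risk => notify_public_health]; r5 [fever_present, hydration_advised => isolate]; r6 [order_pcr => observe_4h]; r7 [exposure_confirmed, sore_throat => o2_sat_low]; r10 [high_risk, hydration_advised, fever_present => rash]. New: order_xray, notify_public_health, isolate, observe_4h, o2_sat_low, rash.
Round 2: r2 [order_xray, sore_throat, rash => cough]. New: cough.
Round 3: r1 [cough, isolate => age_over_65]. New: age_over_65.
age_over_65 first appears in round 3.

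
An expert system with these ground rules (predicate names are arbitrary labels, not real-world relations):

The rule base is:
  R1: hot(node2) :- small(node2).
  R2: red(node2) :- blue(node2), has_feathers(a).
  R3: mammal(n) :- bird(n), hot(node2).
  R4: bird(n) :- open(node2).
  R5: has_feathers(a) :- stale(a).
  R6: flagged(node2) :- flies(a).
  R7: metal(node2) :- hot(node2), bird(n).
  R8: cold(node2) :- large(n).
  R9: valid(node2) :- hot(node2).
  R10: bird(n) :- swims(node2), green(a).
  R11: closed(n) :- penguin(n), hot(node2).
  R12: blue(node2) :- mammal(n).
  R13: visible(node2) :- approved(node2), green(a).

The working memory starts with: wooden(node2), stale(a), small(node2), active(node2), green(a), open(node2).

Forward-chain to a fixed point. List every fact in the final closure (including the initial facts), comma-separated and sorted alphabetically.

Round 1: R1 [hot(node2) :- small(node2).]; R4 [bird(n) :- open(node2).]; R5 [has_feathers(a) :- stale(a).]. New: hot(node2), bird(n), has_feathers(a).
Round 2: R3 [mammal(n) :- bird(n), hot(node2).]; R7 [metal(node2) :- hot(node2), bird(n).]; R9 [valid(node2) :- hot(node2).]. New: mammal(n), metal(node2), valid(node2).
Round 3: R12 [blue(node2) :- mammal(n).]. New: blue(node2).
Round 4: R2 [red(node2) :- blue(node2), has_feathers(a).]. New: red(node2).

active(node2), bird(n), blue(node2), green(a), has_feathers(a), hot(node2), mammal(n), metal(node2), open(node2), red(node2), small(node2), stale(a), valid(node2), wooden(node2)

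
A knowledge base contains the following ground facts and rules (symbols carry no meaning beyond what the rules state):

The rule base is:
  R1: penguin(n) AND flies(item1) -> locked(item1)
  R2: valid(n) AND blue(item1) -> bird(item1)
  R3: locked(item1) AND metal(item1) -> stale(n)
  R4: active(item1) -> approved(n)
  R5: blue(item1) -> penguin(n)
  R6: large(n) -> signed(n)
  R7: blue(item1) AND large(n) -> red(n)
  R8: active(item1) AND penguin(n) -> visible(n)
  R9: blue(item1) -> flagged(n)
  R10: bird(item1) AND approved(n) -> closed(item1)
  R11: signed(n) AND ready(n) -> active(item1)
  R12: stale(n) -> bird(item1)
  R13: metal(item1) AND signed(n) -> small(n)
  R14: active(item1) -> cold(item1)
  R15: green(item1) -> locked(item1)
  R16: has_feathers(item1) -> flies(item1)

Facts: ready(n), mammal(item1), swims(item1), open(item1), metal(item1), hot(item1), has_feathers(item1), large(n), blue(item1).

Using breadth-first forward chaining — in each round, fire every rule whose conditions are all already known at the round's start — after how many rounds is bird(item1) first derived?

Round 1 — R5, R6, R7, R9, R16, derive penguin(n), signed(n), red(n), flagged(n), flies(item1).
Round 2 — R1, R11, R13, derive locked(item1), active(item1), small(n).
Round 3 — R3, R4, R8, R14, derive stale(n), approved(n), visible(n), cold(item1).
Round 4 — R12, derive bird(item1).
bird(item1) first appears in round 4.

4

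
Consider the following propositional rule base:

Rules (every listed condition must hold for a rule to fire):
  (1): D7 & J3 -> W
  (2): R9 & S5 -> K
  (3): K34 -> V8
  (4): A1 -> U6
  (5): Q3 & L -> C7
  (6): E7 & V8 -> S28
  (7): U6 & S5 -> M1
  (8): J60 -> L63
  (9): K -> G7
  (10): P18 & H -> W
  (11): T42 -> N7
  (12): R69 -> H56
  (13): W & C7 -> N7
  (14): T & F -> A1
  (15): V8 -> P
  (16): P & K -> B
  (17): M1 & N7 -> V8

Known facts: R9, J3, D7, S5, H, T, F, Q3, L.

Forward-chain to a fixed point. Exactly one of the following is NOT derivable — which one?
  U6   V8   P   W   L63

L63

Round 1 fires (1), (2), (5), (14), giving W, K, C7, A1.
Round 2 fires (4), (9), (13), giving U6, G7, N7.
Round 3 fires (7), giving M1.
Round 4 fires (17), giving V8.
Round 5 fires (15), giving P.
Round 6 fires (16), giving B.
Derived: U6 (round 2), P (round 5), W (round 1), V8 (round 4). L63 never appears in any round.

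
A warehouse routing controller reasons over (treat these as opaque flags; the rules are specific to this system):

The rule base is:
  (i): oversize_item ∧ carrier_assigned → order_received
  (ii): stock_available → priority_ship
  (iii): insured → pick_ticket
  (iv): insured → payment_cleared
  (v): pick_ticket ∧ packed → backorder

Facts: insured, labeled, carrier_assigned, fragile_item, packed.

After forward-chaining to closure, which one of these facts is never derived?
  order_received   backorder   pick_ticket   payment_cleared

Round 1: (iii) [insured → pick_ticket]; (iv) [insured → payment_cleared]. New: pick_ticket, payment_cleared.
Round 2: (v) [pick_ticket ∧ packed → backorder]. New: backorder.
Derived: payment_cleared (round 1), backorder (round 2), pick_ticket (round 1). order_received never appears in any round.

order_received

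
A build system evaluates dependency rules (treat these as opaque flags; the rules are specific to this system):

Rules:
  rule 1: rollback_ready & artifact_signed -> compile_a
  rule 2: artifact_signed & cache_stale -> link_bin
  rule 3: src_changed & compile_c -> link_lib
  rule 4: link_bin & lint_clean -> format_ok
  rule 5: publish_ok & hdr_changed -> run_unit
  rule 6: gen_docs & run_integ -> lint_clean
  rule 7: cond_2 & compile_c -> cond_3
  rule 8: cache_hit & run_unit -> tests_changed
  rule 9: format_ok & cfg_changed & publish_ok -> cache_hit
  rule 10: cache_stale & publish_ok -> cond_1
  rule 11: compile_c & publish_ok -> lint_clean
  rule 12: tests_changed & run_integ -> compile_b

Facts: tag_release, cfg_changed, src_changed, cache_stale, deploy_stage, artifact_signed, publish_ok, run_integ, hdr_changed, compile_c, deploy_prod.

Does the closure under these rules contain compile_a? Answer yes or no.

Round 1 fires rule 2, rule 3, rule 5, rule 10, rule 11, giving link_bin, link_lib, run_unit, cond_1, lint_clean.
Round 2 fires rule 4, giving format_ok.
Round 3 fires rule 9, giving cache_hit.
Round 4 fires rule 8, giving tests_changed.
Round 5 fires rule 12, giving compile_b.
Fixed point reached. compile_a is concluded only by rule 1; rule 1 needs rollback_ready (never derived).

no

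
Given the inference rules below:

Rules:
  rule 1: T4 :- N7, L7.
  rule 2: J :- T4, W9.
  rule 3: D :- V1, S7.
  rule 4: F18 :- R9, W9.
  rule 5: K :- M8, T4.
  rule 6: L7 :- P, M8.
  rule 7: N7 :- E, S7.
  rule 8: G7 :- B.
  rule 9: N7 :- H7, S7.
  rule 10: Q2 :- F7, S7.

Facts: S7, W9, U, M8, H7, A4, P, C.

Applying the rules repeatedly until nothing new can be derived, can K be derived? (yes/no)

yes

Round 1 — rule 6, rule 9, derive L7, N7.
Round 2 — rule 1, derive T4.
Round 3 — rule 2, rule 5, derive J, K.
K appears in round 3, so it is derivable.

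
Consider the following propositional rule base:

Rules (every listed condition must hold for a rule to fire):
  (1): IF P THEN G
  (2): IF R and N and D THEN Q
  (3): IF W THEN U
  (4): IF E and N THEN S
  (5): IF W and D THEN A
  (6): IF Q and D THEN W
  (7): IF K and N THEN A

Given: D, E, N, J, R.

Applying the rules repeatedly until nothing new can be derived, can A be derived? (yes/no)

Round 1: (2) [IF R and N and D THEN Q]; (4) [IF E and N THEN S]. Adds Q, S.
Round 2: (6) [IF Q and D THEN W]. Adds W.
Round 3: (3) [IF W THEN U]; (5) [IF W and D THEN A]. Adds U, A.
A appears in round 3, so it is derivable.

yes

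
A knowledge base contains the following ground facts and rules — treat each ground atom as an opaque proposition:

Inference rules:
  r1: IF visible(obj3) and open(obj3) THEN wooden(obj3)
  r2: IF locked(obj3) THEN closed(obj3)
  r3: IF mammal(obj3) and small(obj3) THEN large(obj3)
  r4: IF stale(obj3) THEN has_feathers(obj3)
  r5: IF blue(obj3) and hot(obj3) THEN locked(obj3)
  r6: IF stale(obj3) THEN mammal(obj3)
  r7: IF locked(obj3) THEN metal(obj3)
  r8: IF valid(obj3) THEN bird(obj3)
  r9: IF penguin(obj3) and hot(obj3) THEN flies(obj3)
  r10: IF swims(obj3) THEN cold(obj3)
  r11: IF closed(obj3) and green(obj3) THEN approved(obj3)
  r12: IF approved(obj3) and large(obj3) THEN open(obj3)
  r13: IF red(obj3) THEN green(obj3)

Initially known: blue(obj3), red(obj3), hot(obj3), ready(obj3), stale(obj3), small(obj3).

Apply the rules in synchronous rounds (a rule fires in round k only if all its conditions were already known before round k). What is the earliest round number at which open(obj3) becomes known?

4

Round 1: r4 [IF stale(obj3) THEN has_feathers(obj3)]; r5 [IF blue(obj3) and hot(obj3) THEN locked(obj3)]; r6 [IF stale(obj3) THEN mammal(obj3)]; r13 [IF red(obj3) THEN green(obj3)]. New: has_feathers(obj3), locked(obj3), mammal(obj3), green(obj3).
Round 2: r2 [IF locked(obj3) THEN closed(obj3)]; r3 [IF mammal(obj3) and small(obj3) THEN large(obj3)]; r7 [IF locked(obj3) THEN metal(obj3)]. New: closed(obj3), large(obj3), metal(obj3).
Round 3: r11 [IF closed(obj3) and green(obj3) THEN approved(obj3)]. New: approved(obj3).
Round 4: r12 [IF approved(obj3) and large(obj3) THEN open(obj3)]. New: open(obj3).
open(obj3) first appears in round 4.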